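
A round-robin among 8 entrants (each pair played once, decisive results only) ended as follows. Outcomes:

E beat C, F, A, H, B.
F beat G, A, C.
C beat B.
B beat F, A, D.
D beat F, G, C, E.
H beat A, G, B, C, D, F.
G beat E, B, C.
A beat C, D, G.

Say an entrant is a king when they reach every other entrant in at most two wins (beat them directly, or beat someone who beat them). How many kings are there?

4

A cannot reach H in two steps.
B cannot reach H in two steps.
C cannot reach E, G, H in two steps.
D reaches everyone (king).
E reaches everyone (king).
F cannot reach H in two steps.
G reaches everyone (king).
H reaches everyone (king).
Kings: D, E, G, H — 4.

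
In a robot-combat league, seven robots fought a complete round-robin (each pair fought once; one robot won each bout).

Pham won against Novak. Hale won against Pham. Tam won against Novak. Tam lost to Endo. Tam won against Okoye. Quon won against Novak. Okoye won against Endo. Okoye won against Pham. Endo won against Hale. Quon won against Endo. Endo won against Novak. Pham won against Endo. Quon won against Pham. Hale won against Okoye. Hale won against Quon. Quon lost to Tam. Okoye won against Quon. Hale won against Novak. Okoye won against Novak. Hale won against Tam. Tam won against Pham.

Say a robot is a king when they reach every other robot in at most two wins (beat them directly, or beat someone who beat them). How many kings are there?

Tam cannot reach Hale in two steps.
Quon cannot reach Okoye in two steps.
Novak cannot reach Tam, Quon, Okoye, Endo, Hale, Pham in two steps.
Okoye reaches everyone (king).
Endo reaches everyone (king).
Hale reaches everyone (king).
Pham cannot reach Quon, Okoye in two steps.
Kings: Okoye, Endo, Hale — 3.

3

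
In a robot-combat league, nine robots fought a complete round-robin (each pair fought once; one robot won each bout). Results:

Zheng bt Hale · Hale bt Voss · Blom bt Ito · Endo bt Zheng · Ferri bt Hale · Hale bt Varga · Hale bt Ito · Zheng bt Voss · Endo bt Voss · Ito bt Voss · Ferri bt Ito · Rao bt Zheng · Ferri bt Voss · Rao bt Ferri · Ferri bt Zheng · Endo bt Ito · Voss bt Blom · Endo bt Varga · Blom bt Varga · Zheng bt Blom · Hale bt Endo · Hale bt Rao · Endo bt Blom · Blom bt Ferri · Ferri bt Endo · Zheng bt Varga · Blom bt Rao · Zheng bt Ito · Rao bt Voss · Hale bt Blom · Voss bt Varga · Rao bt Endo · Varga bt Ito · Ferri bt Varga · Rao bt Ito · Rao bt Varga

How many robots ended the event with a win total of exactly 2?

1

Win totals: Ito 1, Endo 5, Rao 6, Zheng 5, Ferri 6, Voss 2, Blom 4, Varga 1, Hale 6.
Exactly 2: Voss — 1 robot.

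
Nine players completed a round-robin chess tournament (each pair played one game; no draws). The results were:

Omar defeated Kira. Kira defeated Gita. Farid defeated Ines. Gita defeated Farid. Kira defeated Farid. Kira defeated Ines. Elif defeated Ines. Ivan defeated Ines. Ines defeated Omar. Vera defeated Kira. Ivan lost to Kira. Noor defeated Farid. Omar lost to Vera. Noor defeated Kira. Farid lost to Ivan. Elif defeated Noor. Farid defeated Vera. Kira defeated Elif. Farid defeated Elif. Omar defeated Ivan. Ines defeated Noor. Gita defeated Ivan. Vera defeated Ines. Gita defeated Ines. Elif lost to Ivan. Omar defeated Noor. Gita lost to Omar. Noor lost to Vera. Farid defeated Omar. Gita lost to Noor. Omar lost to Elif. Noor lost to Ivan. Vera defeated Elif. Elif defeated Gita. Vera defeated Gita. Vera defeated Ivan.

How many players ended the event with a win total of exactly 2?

Win totals: Ivan 4, Omar 4, Elif 4, Noor 3, Vera 7, Farid 4, Kira 5, Gita 3, Ines 2.
Exactly 2: Ines — 1 player.

1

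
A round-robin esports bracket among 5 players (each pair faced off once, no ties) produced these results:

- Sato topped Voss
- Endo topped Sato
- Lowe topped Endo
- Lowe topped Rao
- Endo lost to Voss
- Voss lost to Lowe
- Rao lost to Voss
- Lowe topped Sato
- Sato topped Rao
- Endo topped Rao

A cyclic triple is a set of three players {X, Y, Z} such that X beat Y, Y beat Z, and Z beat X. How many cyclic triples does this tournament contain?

1

Win totals: Sato 2, Endo 2, Lowe 4, Rao 0, Voss 2.
A player with w wins dominates both others in C(w,2) triples; summing gives 1 + 1 + 6 + 0 + 1 = 9 transitive triples.
Total triples C(5,3) = 10, so cyclic triples = 10 − 9 = 1.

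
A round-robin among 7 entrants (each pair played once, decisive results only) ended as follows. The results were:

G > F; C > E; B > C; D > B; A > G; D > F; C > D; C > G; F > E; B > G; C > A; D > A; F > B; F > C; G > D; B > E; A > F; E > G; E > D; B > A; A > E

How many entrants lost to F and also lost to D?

1

F beat: B, C, E.
D beat: A, B, F.
Both beat: B — 1.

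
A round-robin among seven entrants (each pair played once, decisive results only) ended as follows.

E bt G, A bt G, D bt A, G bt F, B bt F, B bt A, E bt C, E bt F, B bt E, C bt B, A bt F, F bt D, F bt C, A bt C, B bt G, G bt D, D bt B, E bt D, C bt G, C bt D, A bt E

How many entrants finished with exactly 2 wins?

3

Win totals: A 4, B 4, C 3, D 2, E 4, F 2, G 2.
Exactly 2: D, F, G — 3 entrants.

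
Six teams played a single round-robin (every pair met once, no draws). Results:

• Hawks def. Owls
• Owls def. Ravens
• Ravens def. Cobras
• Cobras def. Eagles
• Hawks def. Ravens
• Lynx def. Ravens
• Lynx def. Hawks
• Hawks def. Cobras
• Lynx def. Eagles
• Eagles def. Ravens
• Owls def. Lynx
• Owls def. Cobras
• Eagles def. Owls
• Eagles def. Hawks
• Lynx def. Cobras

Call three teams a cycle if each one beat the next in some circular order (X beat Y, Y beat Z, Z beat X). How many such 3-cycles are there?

5

Win totals: Owls 3, Cobras 1, Lynx 4, Eagles 3, Hawks 3, Ravens 1.
A team with w wins dominates both others in C(w,2) triples; summing gives 3 + 0 + 6 + 3 + 3 + 0 = 15 transitive triples.
Total triples C(6,3) = 20, so cyclic triples = 20 − 15 = 5.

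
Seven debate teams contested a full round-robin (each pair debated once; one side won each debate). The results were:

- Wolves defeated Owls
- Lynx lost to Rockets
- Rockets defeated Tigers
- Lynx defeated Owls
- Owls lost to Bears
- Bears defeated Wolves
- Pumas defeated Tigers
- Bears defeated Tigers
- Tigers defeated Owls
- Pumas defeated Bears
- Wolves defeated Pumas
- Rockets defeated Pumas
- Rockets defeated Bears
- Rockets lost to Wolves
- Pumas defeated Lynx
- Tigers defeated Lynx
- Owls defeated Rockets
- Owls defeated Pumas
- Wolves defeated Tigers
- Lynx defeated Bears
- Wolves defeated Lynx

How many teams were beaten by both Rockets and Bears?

Rockets beat: Pumas, Tigers, Lynx, Bears.
Bears beat: Owls, Tigers, Wolves.
Both beat: Tigers — 1.

1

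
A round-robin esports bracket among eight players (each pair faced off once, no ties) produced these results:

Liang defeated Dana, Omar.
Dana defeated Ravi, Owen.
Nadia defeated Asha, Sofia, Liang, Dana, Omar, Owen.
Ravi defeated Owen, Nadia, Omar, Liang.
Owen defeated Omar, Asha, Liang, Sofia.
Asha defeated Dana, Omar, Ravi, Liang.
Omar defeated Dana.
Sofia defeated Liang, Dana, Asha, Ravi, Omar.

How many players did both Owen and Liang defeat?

1

Owen beat: Sofia, Liang, Omar, Asha.
Liang beat: Dana, Omar.
Both beat: Omar — 1.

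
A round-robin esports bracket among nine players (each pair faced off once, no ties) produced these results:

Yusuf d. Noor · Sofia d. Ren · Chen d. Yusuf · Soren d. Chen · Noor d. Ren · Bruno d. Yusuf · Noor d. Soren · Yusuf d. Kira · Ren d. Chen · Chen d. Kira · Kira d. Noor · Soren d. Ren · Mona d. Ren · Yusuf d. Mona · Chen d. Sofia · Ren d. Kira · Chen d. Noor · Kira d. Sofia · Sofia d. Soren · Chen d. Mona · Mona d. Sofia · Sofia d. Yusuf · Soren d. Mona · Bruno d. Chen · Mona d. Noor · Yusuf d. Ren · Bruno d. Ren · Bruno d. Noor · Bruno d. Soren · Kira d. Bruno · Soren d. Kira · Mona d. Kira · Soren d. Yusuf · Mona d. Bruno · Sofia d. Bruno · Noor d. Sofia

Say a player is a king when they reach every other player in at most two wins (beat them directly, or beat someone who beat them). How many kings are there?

7

Ren cannot reach Soren in two steps.
Sofia reaches everyone (king).
Chen reaches everyone (king).
Soren reaches everyone (king).
Kira cannot reach Mona in two steps.
Noor reaches everyone (king).
Bruno reaches everyone (king).
Yusuf reaches everyone (king).
Mona reaches everyone (king).
Kings: Sofia, Chen, Soren, Noor, Bruno, Yusuf, Mona — 7.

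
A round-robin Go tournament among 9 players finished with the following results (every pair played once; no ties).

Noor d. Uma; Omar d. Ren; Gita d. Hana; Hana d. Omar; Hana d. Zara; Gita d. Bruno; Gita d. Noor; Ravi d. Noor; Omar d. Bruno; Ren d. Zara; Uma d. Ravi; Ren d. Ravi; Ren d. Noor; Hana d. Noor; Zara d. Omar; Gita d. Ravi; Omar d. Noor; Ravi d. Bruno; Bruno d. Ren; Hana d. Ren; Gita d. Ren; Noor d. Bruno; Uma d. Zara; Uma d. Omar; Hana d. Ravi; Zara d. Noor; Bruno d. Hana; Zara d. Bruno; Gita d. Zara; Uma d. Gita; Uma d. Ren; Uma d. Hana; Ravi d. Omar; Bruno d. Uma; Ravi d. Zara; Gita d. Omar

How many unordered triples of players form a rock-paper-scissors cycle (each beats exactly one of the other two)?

Win totals: Noor 2, Ren 3, Zara 3, Hana 5, Bruno 3, Omar 3, Ravi 4, Gita 7, Uma 6.
A player with w wins dominates both others in C(w,2) triples; summing gives 1 + 3 + 3 + 10 + 3 + 3 + 6 + 21 + 15 = 65 transitive triples.
Total triples C(9,3) = 84, so cyclic triples = 84 − 65 = 19.

19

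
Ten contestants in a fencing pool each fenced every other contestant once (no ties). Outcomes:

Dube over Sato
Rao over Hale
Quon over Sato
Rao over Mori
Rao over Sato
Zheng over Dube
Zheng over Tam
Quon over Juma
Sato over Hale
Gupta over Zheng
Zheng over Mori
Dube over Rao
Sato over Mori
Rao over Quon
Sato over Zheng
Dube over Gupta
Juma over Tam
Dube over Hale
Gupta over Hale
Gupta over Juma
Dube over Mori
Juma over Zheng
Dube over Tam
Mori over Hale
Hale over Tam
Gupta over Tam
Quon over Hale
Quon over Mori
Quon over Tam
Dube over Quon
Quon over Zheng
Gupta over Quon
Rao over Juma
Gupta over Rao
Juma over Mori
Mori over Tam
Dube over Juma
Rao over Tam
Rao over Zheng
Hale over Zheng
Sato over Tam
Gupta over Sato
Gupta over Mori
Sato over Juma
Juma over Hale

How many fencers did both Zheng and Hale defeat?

1

Zheng beat: Tam, Mori, Dube.
Hale beat: Zheng, Tam.
Both beat: Tam — 1.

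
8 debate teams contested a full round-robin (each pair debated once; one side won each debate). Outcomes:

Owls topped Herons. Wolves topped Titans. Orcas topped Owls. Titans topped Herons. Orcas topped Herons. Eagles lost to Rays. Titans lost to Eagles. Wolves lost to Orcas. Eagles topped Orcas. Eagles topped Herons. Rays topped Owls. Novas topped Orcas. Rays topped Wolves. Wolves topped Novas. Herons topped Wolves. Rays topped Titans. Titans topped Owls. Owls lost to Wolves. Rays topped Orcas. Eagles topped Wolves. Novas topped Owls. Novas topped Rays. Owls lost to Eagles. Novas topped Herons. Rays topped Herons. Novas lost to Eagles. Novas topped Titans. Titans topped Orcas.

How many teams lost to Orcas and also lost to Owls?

Orcas beat: Herons, Owls, Wolves.
Owls beat: Herons.
Both beat: Herons — 1.

1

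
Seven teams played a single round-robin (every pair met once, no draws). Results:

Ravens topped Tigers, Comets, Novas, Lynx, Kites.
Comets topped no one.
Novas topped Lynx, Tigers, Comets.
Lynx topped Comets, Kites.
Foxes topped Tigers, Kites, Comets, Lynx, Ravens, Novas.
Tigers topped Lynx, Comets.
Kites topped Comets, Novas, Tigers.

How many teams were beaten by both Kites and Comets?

0

Kites beat: Comets, Tigers, Novas.
Comets beat: no one.
No one was beaten by both.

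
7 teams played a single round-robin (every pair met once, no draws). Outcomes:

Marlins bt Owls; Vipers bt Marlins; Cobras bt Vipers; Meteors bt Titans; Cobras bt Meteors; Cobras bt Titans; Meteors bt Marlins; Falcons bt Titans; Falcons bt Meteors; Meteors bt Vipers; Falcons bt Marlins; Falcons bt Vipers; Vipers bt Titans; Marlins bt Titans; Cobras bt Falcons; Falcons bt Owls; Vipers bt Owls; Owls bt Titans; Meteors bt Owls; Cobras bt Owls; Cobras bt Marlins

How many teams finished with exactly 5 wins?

Win totals: Falcons 5, Marlins 2, Cobras 6, Owls 1, Meteors 4, Titans 0, Vipers 3.
Exactly 5: Falcons — 1 team.

1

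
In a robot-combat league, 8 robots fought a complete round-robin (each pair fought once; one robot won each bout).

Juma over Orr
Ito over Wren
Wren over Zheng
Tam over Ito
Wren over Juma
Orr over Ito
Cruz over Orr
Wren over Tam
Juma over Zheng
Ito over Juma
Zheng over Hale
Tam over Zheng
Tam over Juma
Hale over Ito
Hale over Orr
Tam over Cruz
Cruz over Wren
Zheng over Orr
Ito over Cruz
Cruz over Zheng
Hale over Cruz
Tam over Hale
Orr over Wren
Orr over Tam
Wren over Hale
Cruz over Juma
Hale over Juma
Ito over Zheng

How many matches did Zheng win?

Zheng's results: beat Orr, Hale; lost to Ito, Juma, Tam, Cruz, Wren.
That is 2 wins.

2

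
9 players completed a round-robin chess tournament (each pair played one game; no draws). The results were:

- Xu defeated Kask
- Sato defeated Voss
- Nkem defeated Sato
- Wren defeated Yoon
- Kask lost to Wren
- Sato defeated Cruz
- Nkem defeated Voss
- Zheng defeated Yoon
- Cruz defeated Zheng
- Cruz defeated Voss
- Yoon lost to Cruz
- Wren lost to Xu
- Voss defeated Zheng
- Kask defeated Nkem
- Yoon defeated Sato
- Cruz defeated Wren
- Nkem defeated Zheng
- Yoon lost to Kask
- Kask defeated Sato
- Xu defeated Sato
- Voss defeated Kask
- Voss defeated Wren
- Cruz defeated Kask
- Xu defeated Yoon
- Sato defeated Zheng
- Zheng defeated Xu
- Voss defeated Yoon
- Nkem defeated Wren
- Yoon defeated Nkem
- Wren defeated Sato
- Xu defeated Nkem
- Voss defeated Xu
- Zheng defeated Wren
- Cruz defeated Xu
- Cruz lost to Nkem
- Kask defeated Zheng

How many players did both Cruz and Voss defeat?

Cruz beat: Kask, Yoon, Wren, Zheng, Xu, Voss.
Voss beat: Kask, Yoon, Wren, Zheng, Xu.
Both beat: Kask, Yoon, Wren, Zheng, Xu — 5.

5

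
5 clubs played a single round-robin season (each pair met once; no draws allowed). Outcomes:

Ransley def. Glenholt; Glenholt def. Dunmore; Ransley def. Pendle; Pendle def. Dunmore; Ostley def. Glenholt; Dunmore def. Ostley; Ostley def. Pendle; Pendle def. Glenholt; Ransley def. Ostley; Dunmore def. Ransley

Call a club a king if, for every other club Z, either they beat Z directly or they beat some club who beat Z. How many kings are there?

Dunmore reaches everyone (king).
Pendle reaches everyone (king).
Ostley cannot reach Ransley in two steps.
Ransley reaches everyone (king).
Glenholt cannot reach Pendle in two steps.
Kings: Dunmore, Pendle, Ransley — 3.

3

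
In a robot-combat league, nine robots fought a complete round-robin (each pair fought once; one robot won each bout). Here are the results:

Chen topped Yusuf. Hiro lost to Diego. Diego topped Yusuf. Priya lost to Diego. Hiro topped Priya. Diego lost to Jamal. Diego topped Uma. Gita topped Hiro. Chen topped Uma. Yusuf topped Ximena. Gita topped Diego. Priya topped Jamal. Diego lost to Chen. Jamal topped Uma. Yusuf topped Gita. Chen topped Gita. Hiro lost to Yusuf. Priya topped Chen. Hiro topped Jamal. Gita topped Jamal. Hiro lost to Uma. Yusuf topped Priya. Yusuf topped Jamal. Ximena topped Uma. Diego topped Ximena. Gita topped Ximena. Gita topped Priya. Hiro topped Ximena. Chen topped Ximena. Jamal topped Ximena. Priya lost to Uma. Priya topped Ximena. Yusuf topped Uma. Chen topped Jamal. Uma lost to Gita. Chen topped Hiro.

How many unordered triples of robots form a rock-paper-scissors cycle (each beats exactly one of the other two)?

Win totals: Hiro 3, Priya 3, Uma 2, Yusuf 6, Jamal 3, Chen 7, Diego 5, Ximena 1, Gita 6.
A robot with w wins dominates both others in C(w,2) triples; summing gives 3 + 3 + 1 + 15 + 3 + 21 + 10 + 0 + 15 = 71 transitive triples.
Total triples C(9,3) = 84, so cyclic triples = 84 − 71 = 13.

13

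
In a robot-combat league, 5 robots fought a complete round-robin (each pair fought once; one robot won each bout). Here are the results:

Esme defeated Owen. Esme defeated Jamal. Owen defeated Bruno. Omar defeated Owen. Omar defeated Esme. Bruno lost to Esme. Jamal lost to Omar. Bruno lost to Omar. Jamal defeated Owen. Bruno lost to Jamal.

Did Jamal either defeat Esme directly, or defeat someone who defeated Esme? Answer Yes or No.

Jamal did not beat Esme directly.
Jamal beat Bruno, Owen, but each of them lost to Esme. No two-step path.

No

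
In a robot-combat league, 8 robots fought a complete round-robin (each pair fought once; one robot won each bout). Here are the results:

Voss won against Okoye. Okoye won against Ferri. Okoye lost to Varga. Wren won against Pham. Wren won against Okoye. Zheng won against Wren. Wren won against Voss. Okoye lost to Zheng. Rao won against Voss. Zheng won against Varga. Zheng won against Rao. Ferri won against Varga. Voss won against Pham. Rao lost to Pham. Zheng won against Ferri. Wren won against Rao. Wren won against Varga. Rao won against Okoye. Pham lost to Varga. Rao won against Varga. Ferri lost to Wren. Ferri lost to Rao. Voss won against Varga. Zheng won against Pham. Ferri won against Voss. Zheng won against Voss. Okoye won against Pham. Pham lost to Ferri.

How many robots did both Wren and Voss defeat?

Wren beat: Ferri, Okoye, Varga, Rao, Pham, Voss.
Voss beat: Okoye, Varga, Pham.
Both beat: Okoye, Varga, Pham — 3.

3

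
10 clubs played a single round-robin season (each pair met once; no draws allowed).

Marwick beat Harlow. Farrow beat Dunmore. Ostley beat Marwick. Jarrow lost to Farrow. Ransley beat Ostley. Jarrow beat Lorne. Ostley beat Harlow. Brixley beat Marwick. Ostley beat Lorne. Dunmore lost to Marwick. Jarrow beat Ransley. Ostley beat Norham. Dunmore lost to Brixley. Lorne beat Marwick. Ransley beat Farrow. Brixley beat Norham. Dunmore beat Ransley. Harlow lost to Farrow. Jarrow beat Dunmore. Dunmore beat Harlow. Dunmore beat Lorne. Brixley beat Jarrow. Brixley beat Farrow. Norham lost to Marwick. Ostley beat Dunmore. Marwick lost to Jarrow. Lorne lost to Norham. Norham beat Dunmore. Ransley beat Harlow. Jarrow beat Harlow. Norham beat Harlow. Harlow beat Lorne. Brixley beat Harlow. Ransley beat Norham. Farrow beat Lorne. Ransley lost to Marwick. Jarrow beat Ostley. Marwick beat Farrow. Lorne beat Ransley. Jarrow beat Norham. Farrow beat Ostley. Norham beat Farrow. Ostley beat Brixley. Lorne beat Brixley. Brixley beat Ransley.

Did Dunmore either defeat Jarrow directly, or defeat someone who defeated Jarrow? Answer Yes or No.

Dunmore did not beat Jarrow directly.
Dunmore beat Harlow, Ransley, Lorne, but each of them lost to Jarrow. No two-step path.

No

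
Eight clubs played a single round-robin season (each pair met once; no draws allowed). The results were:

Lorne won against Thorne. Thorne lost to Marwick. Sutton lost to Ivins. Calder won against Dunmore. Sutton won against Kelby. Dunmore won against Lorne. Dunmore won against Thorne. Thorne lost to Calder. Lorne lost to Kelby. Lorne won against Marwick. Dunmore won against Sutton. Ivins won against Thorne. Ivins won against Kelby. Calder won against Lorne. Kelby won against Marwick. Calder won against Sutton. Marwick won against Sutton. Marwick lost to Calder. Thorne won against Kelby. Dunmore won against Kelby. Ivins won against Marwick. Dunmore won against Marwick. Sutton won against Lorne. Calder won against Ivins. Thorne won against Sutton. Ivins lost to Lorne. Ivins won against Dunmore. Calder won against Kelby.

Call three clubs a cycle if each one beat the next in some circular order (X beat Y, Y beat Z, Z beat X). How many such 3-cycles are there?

8

Win totals: Dunmore 5, Calder 7, Ivins 5, Marwick 2, Sutton 2, Thorne 2, Lorne 3, Kelby 2.
A club with w wins dominates both others in C(w,2) triples; summing gives 10 + 21 + 10 + 1 + 1 + 1 + 3 + 1 = 48 transitive triples.
Total triples C(8,3) = 56, so cyclic triples = 56 − 48 = 8.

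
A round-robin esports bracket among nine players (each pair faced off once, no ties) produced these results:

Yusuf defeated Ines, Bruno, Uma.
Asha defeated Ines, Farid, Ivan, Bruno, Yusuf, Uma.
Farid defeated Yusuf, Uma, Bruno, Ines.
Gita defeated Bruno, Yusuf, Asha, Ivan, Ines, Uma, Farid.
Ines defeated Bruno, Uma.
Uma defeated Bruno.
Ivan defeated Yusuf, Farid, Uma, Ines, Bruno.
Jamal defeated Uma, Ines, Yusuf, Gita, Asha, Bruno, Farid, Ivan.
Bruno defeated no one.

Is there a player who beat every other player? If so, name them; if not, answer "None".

Jamal has 8 wins out of 8 opponents — a perfect record.

Jamal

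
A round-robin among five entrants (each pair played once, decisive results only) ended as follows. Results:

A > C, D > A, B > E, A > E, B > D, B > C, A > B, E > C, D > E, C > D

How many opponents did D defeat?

2

D's results: beat A, E; lost to B, C.
That is 2 wins.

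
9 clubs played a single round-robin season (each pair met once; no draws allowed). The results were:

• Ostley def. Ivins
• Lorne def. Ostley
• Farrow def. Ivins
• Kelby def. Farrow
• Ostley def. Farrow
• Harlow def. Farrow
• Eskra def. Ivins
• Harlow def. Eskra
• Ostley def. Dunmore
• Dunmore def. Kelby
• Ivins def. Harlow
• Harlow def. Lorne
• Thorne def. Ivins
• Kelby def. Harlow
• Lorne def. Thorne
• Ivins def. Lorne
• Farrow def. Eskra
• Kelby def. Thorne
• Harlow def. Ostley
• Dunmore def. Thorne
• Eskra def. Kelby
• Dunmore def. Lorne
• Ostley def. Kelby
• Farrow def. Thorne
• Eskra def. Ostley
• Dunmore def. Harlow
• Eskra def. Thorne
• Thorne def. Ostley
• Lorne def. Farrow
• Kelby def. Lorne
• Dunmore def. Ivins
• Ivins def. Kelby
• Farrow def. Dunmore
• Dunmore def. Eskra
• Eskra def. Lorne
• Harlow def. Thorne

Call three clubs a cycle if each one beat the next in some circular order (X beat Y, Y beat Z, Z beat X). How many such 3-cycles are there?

Win totals: Dunmore 6, Farrow 4, Lorne 3, Harlow 5, Ostley 4, Thorne 2, Kelby 4, Ivins 3, Eskra 5.
A club with w wins dominates both others in C(w,2) triples; summing gives 15 + 6 + 3 + 10 + 6 + 1 + 6 + 3 + 10 = 60 transitive triples.
Total triples C(9,3) = 84, so cyclic triples = 84 − 60 = 24.

24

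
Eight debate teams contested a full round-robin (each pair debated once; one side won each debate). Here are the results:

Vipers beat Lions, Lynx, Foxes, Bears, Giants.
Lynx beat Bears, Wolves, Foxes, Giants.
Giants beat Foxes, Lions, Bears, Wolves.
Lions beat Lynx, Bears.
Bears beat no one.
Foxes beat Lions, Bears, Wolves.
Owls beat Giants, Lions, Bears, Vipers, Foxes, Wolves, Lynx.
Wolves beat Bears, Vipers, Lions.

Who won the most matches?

Win totals: Vipers 5, Lions 2, Owls 7, Wolves 3, Bears 0, Lynx 4, Foxes 3, Giants 4.
Owls leads with 7 wins (next highest: 5).

Owls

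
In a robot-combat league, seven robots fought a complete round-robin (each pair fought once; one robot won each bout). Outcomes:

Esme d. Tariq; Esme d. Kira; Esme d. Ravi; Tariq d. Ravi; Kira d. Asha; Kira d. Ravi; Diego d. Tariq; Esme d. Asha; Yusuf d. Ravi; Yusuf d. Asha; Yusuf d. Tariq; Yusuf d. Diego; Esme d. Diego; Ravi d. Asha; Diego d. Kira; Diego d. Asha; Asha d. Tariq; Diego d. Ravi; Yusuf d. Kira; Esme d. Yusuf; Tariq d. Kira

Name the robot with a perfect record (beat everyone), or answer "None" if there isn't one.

Esme has 6 wins out of 6 opponents — a perfect record.

Esme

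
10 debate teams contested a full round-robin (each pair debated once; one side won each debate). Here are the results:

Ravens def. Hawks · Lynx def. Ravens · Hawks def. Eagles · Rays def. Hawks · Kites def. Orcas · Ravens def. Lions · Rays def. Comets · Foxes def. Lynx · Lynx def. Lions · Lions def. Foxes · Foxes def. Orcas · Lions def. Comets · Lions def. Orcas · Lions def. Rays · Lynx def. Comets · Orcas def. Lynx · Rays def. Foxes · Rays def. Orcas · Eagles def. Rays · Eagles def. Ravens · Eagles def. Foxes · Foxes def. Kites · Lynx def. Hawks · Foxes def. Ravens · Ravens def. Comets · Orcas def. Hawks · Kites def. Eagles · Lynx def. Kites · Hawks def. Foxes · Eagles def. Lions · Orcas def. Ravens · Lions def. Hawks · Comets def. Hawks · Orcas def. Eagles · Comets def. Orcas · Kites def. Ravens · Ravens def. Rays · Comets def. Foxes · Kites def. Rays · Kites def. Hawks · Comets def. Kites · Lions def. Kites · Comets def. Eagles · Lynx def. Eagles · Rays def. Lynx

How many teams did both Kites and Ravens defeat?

Kites beat: Hawks, Orcas, Eagles, Rays, Ravens.
Ravens beat: Hawks, Rays, Comets, Lions.
Both beat: Hawks, Rays — 2.

2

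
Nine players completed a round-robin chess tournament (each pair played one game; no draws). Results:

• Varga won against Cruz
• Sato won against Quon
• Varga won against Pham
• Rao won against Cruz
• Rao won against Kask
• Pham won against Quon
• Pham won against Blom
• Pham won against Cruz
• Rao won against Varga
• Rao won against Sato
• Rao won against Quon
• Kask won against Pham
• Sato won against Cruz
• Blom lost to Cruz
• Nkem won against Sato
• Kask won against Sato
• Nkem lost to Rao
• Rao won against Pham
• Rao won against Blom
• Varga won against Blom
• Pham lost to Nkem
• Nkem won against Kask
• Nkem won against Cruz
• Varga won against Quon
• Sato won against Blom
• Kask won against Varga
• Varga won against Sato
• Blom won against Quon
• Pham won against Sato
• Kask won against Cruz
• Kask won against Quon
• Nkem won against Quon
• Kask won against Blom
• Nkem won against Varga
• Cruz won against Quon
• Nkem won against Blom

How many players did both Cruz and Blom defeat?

1

Cruz beat: Blom, Quon.
Blom beat: Quon.
Both beat: Quon — 1.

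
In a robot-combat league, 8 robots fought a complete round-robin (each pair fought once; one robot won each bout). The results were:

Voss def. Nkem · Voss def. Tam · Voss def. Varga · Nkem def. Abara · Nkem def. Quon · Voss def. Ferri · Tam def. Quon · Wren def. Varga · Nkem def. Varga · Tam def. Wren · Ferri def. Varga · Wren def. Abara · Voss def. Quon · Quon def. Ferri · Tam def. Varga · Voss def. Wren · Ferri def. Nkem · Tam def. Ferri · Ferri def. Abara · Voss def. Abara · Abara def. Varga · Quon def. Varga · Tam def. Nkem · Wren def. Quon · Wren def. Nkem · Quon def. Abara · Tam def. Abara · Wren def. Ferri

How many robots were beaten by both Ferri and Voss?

3

Ferri beat: Nkem, Abara, Varga.
Voss beat: Quon, Nkem, Abara, Ferri, Varga, Tam, Wren.
Both beat: Nkem, Abara, Varga — 3.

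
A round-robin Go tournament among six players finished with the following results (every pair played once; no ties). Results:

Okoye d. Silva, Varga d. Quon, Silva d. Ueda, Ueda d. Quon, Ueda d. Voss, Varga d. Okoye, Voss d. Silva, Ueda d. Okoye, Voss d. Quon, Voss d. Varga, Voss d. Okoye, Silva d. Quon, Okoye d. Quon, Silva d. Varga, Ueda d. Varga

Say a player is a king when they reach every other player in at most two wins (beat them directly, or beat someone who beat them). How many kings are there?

3

Ueda reaches everyone (king).
Quon cannot reach Ueda, Silva, Varga, Voss, Okoye in two steps.
Silva reaches everyone (king).
Varga cannot reach Ueda, Voss in two steps.
Voss reaches everyone (king).
Okoye cannot reach Voss in two steps.
Kings: Ueda, Silva, Voss — 3.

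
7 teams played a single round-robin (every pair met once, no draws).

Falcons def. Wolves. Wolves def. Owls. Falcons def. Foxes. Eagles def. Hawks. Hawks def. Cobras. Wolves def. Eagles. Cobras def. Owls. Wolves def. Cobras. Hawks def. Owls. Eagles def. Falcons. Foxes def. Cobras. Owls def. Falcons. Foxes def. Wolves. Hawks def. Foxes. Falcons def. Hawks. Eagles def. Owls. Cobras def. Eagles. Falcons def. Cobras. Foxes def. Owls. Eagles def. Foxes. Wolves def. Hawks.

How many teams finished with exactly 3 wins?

2

Win totals: Owls 1, Hawks 3, Eagles 4, Cobras 2, Falcons 4, Foxes 3, Wolves 4.
Exactly 3: Hawks, Foxes — 2 teams.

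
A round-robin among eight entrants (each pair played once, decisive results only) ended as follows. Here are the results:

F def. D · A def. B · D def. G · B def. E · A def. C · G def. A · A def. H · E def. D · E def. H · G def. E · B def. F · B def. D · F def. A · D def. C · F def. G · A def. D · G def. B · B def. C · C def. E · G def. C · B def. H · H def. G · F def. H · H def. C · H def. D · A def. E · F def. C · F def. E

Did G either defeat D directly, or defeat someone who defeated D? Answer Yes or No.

Yes

G did not beat D directly.
G beat A, B, C, E. Of those, A beat D.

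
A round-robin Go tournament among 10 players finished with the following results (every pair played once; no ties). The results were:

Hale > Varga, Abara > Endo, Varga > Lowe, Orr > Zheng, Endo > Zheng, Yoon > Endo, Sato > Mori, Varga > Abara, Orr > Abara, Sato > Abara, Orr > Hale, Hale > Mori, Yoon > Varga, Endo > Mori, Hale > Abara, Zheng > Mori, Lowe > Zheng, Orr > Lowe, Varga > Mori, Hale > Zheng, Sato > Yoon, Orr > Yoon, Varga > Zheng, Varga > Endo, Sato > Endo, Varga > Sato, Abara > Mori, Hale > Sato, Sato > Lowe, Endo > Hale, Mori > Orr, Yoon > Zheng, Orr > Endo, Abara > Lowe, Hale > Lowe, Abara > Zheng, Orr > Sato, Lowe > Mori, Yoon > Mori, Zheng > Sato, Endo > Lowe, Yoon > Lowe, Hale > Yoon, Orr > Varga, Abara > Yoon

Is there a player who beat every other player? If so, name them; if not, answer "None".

Highest win total is Orr with 8 (out of 9 possible).
Orr lost to Mori, so no player went undefeated.

None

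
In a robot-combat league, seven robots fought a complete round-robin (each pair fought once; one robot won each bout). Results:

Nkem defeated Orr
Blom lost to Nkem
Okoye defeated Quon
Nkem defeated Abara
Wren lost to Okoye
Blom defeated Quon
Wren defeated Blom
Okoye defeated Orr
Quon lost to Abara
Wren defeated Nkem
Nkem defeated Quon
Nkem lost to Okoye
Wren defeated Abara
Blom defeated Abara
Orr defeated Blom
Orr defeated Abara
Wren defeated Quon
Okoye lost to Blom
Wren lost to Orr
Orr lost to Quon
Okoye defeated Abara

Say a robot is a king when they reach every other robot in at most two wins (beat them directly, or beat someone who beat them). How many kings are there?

5

Abara cannot reach Nkem, Okoye, Blom, Wren in two steps.
Quon cannot reach Nkem, Okoye in two steps.
Nkem reaches everyone (king).
Okoye reaches everyone (king).
Blom reaches everyone (king).
Wren reaches everyone (king).
Orr reaches everyone (king).
Kings: Nkem, Okoye, Blom, Wren, Orr — 5.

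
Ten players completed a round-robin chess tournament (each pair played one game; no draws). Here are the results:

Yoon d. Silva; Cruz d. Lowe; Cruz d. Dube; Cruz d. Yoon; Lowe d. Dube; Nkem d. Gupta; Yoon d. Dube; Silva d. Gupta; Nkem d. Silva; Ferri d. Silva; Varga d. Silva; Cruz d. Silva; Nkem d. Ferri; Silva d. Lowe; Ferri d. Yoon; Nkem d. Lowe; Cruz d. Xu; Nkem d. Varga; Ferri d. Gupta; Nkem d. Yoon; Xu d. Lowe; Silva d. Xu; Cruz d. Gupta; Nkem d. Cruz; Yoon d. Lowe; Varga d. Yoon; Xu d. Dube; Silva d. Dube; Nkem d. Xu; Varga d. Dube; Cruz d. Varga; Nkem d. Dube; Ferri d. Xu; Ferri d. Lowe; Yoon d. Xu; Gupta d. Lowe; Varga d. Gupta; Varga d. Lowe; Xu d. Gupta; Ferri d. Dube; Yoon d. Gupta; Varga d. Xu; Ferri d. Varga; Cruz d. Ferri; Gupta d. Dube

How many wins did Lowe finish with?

1

Lowe's results: beat Dube; lost to Xu, Cruz, Silva, Ferri, Yoon, Gupta, Varga, Nkem.
That is 1 win.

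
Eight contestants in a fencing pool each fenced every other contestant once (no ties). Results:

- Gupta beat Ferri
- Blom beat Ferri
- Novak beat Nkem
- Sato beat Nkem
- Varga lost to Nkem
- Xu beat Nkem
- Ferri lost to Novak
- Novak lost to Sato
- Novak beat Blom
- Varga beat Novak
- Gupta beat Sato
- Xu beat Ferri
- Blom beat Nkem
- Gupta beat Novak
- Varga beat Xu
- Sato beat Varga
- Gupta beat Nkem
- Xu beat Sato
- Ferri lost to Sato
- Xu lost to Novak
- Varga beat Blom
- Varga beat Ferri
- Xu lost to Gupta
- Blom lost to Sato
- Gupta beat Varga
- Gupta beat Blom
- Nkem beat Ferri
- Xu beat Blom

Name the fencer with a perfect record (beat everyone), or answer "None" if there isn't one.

Gupta

Gupta has 7 wins out of 7 opponents — a perfect record.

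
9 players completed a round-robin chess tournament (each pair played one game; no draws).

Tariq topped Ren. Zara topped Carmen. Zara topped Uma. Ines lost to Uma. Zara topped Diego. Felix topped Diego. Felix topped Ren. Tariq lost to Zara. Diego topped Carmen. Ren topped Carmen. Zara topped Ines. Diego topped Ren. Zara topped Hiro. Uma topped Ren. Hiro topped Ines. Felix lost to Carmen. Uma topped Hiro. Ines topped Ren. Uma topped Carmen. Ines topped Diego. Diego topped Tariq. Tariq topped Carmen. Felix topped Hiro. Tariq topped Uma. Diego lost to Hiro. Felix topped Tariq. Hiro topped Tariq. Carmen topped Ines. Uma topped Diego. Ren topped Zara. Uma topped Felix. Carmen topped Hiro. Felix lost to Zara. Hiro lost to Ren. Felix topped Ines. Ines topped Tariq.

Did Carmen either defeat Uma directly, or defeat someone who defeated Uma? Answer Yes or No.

No

Carmen did not beat Uma directly.
Carmen beat Ines, Hiro, Felix, but each of them lost to Uma. No two-step path.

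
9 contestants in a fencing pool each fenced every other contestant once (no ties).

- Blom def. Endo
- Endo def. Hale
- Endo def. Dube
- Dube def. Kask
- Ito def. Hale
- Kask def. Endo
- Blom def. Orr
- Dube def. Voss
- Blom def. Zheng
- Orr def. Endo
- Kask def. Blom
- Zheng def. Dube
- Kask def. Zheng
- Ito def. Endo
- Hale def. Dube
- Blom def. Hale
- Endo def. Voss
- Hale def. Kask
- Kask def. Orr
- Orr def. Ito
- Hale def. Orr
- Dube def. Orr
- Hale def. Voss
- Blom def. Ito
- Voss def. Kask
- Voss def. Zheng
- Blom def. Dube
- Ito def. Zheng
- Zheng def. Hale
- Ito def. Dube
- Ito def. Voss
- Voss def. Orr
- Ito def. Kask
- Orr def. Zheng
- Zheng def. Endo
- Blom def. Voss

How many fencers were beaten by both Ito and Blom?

Ito beat: Dube, Hale, Zheng, Kask, Endo, Voss.
Blom beat: Dube, Hale, Zheng, Endo, Orr, Ito, Voss.
Both beat: Dube, Hale, Zheng, Endo, Voss — 5.

5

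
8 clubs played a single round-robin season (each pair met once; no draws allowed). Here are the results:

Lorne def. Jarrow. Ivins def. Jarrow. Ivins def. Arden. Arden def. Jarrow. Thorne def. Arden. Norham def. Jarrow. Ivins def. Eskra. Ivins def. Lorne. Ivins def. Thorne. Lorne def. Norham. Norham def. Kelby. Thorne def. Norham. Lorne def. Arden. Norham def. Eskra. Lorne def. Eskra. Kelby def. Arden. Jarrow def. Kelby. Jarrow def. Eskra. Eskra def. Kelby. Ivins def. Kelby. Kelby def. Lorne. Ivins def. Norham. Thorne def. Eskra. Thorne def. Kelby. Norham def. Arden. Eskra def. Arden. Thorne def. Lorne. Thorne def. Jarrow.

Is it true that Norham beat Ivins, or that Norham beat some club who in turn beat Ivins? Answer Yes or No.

No

Norham did not beat Ivins directly.
Norham beat Jarrow, Eskra, Kelby, Arden, but each of them lost to Ivins. No two-step path.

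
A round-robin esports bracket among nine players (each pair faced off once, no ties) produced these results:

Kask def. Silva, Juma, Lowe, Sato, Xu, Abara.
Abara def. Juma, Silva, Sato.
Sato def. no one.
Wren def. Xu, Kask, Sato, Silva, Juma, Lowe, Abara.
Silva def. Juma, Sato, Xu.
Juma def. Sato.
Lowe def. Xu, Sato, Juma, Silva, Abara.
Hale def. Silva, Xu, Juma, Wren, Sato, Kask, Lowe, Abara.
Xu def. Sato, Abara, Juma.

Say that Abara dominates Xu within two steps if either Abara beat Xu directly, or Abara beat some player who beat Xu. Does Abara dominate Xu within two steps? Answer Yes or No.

Abara did not beat Xu directly.
Abara beat Silva, Sato, Juma. Of those, Silva beat Xu.

Yes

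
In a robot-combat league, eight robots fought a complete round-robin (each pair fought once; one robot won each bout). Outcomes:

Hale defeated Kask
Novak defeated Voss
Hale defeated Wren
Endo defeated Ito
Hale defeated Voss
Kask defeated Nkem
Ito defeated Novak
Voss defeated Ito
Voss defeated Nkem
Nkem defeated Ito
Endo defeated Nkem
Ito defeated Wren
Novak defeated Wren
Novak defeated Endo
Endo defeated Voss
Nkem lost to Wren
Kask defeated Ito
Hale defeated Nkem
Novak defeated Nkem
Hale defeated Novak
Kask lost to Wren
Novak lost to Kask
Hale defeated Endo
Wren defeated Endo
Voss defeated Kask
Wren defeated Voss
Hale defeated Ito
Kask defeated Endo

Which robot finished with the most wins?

Win totals: Novak 4, Ito 2, Nkem 1, Endo 3, Kask 4, Hale 7, Wren 4, Voss 3.
Hale leads with 7 wins (next highest: 4).

Hale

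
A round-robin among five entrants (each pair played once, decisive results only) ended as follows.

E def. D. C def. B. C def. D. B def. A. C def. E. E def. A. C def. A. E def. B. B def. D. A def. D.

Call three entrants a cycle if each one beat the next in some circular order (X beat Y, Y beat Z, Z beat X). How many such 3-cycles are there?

Win totals: A 1, B 2, C 4, D 0, E 3.
An entrant with w wins dominates both others in C(w,2) triples; summing gives 0 + 1 + 6 + 0 + 3 = 10 transitive triples.
Total triples C(5,3) = 10, so cyclic triples = 10 − 10 = 0.

0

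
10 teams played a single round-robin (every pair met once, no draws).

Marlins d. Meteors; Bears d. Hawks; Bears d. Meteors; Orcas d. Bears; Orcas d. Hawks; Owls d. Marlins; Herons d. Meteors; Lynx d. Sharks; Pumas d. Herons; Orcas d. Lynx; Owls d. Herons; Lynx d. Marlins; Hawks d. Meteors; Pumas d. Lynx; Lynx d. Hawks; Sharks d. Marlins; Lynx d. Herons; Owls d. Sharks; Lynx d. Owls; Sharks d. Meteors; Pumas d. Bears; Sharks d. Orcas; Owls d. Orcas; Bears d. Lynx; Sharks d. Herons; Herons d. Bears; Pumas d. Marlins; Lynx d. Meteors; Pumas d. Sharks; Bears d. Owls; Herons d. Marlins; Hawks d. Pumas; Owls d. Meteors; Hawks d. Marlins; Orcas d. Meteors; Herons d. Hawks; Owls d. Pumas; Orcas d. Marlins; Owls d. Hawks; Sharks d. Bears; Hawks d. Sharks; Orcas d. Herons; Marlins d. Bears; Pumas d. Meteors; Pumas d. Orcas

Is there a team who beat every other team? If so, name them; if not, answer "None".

Highest win total is Pumas with 7 (out of 9 possible).
Pumas lost to Owls, Hawks, so no team went undefeated.

None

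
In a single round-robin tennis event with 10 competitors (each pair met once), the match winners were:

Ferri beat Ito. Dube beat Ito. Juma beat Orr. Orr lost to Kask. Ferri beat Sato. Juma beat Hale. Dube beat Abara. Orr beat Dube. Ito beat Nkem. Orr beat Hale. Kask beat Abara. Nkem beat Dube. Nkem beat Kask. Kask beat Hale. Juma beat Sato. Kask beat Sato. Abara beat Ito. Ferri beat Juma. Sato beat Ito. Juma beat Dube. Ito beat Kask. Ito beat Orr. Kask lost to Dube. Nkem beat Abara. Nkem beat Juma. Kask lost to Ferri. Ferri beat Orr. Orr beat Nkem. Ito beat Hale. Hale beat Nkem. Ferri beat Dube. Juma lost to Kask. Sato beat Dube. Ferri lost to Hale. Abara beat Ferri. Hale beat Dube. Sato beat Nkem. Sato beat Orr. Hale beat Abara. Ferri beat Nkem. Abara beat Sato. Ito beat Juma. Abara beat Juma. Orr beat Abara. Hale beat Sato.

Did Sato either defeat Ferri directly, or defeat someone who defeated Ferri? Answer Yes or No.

No

Sato did not beat Ferri directly.
Sato beat Nkem, Orr, Ito, Dube, but each of them lost to Ferri. No two-step path.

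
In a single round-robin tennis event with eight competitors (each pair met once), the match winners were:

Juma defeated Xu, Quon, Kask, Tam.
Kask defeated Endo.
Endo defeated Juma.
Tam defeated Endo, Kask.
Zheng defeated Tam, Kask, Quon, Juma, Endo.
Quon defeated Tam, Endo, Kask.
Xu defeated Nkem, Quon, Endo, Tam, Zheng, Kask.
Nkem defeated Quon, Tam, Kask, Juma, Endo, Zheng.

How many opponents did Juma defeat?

Juma's results: beat Tam, Kask, Quon, Xu; lost to Endo, Zheng, Nkem.
That is 4 wins.

4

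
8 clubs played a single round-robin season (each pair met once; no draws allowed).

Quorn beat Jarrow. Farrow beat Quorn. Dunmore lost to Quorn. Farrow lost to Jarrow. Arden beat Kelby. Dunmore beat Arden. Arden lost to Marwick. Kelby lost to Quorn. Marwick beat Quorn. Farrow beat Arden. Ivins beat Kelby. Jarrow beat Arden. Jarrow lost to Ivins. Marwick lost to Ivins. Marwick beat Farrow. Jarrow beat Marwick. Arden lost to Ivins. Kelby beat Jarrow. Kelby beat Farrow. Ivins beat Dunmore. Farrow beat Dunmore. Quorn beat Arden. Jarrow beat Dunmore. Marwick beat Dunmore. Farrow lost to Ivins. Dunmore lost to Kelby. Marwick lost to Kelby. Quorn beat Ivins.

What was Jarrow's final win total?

4

Jarrow's results: beat Dunmore, Arden, Marwick, Farrow; lost to Ivins, Kelby, Quorn.
That is 4 wins.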